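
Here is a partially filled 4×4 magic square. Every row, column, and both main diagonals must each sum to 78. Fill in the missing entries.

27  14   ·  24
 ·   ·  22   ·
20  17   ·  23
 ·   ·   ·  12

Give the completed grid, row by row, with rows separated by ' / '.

27 14 13 24 / 16 21 22 19 / 20 17 18 23 / 15 26 25 12

The remaining cell in row 1 is (1,3) = 78 − 65 = 13.
From row 3, 78 − (20 + 17 + 23) gives (3,3) = 18.
The remaining cell in column 3 is (4,3) = 78 − 53 = 25.
Column 4 needs 78; the known cells sum to 59, so (2,4) = 19.
Main diagonal: 27 + 18 + 12 + ? = 78, so (2,2) = 21.
From anti-diagonal, 78 − (24 + 22 + 17) gives (4,1) = 15.
Row 2 needs 78; the known cells sum to 62, so (2,1) = 16.
Row 4: 15 + 25 + 12 + ? = 78, so (4,2) = 26.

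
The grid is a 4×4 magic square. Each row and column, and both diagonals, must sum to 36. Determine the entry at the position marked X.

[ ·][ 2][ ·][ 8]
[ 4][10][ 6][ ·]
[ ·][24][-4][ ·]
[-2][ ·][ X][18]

20

Row 2: 4 + 10 + 6 + ? = 36, so (2,4) = 16.
Column 2 must total 36; the given cells sum to 36, so (4,2) = 0.
Column 4 needs 36; the known cells sum to 42, so (3,4) = -6.
Main diagonal: 10 + (-4) + 18 + ? = 36, so (1,1) = 12.
From row 1, 36 − (12 + 2 + 8) gives (1,3) = 14.
Row 3 must total 36; the given cells sum to 14, so (3,1) = 22.
Using row 4: -2 + 0 + 18 + ? → (4,3) = 36 − 16 = 20.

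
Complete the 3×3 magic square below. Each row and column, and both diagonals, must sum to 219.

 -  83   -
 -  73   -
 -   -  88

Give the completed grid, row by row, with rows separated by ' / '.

Using column 2: 83 + 73 + ? → (3,2) = 219 − 156 = 63.
From main diagonal, 219 − (73 + 88) gives (1,1) = 58.
Row 1 must total 219; the given cells sum to 141, so (1,3) = 78.
Row 3 needs 219; the known cells sum to 151, so (3,1) = 68.
Using column 1: 58 + 68 + ? → (2,1) = 219 − 126 = 93.
The remaining cell in column 3 is (2,3) = 219 − 166 = 53.

58 83 78 / 93 73 53 / 68 63 88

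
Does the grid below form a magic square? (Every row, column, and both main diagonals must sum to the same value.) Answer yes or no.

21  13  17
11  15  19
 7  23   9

Row 1: 21 + 13 + 17 = 51.
Row 2: 11 + 15 + 19 = 45.
Row 3: 7 + 23 + 9 = 39.
Column 1: 21 + 11 + 7 = 39.
Column 2: 13 + 15 + 23 = 51.
Column 3: 17 + 19 + 9 = 45.
Main diagonal: 21 + 15 + 9 = 45.
Anti-diagonal: 17 + 15 + 7 = 39.

No — row 2 sums to 45 but row 1 sums to 51.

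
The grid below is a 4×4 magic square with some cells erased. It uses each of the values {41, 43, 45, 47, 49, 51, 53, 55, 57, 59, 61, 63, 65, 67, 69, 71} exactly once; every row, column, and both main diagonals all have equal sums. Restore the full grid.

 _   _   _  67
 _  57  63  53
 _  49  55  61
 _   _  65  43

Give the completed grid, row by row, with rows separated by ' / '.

69 47 41 67 / 51 57 63 53 / 59 49 55 61 / 45 71 65 43

The 16 entries sum to 896, so each line sums to 896/4 = 224.
Using row 2: 57 + 63 + 53 + ? → (2,1) = 224 − 173 = 51.
From row 3, 224 − (49 + 55 + 61) gives (3,1) = 59.
From column 3, 224 − (63 + 55 + 65) gives (1,3) = 41.
Using main diagonal: 57 + 55 + 43 + ? → (1,1) = 224 − 155 = 69.
The remaining cell in anti-diagonal is (4,1) = 224 − 179 = 45.
From row 1, 224 − (69 + 41 + 67) gives (1,2) = 47.
Row 4 needs 224; the known cells sum to 153, so (4,2) = 71.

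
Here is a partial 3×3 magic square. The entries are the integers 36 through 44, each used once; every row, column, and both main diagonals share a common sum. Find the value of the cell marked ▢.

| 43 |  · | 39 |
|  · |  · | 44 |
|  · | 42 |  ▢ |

37

The entries are 36 through 44, which sum to 360, so each line sums to 360/3 = 120.
Row 1: 43 + 39 + ? = 120, so (1,2) = 38.
Using column 2: 38 + 42 + ? → (2,2) = 120 − 80 = 40.
Column 3 needs 120; the known cells sum to 83, so (3,3) = 37.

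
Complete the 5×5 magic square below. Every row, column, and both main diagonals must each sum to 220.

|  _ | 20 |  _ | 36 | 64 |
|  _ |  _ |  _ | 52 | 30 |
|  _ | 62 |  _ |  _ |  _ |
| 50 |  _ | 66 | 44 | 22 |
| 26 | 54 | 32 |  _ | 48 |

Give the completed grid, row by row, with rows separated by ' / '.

42 20 58 36 64 / 68 46 24 52 30 / 34 62 40 28 56 / 50 38 66 44 22 / 26 54 32 60 48

From row 4, 220 − (50 + 66 + 44 + 22) gives (4,2) = 38.
The remaining cell in row 5 is (5,4) = 220 − 160 = 60.
Column 2 must total 220; the given cells sum to 174, so (2,2) = 46.
From column 4, 220 − (36 + 52 + 44 + 60) gives (3,4) = 28.
Column 5: 64 + 30 + 22 + 48 + ? = 220, so (3,5) = 56.
Using anti-diagonal: 64 + 52 + 38 + 26 + ? → (3,3) = 220 − 180 = 40.
Row 3 must total 220; the given cells sum to 186, so (3,1) = 34.
Using main diagonal: 46 + 40 + 44 + 48 + ? → (1,1) = 220 − 178 = 42.
Row 1 needs 220; the known cells sum to 162, so (1,3) = 58.
Column 1 must total 220; the given cells sum to 152, so (2,1) = 68.
Using column 3: 58 + 40 + 66 + 32 + ? → (2,3) = 220 − 196 = 24.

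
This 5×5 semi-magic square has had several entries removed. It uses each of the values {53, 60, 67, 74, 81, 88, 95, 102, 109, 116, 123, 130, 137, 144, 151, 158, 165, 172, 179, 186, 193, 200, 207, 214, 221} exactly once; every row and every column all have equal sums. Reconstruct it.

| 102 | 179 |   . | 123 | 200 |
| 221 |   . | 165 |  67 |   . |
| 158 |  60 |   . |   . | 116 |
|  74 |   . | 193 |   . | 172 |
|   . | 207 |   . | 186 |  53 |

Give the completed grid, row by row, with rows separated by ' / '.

The 25 entries sum to 3425, so each line sums to 3425/5 = 685.
From row 1, 685 − (102 + 179 + 123 + 200) gives (1,3) = 81.
Column 1 needs 685; the known cells sum to 555, so (5,1) = 130.
The remaining cell in column 5 is (2,5) = 685 − 541 = 144.
The remaining cell in row 2 is (2,2) = 685 − 597 = 88.
Row 5 needs 685; the known cells sum to 576, so (5,3) = 109.
From column 2, 685 − (179 + 88 + 60 + 207) gives (4,2) = 151.
Column 3 must total 685; the given cells sum to 548, so (3,3) = 137.
Row 3 needs 685; the known cells sum to 471, so (3,4) = 214.
Row 4: 74 + 151 + 193 + 172 + ? = 685, so (4,4) = 95.

102 179 81 123 200 / 221 88 165 67 144 / 158 60 137 214 116 / 74 151 193 95 172 / 130 207 109 186 53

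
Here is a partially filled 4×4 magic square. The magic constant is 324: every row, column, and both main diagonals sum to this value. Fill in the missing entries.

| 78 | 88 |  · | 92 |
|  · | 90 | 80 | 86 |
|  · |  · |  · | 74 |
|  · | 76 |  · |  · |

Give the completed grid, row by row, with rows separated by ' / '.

Row 1 must total 324; the given cells sum to 258, so (1,3) = 66.
Row 2 must total 324; the given cells sum to 256, so (2,1) = 68.
Column 2: 88 + 90 + 76 + ? = 324, so (3,2) = 70.
The remaining cell in column 4 is (4,4) = 324 − 252 = 72.
Main diagonal needs 324; the known cells sum to 240, so (3,3) = 84.
Anti-diagonal must total 324; the given cells sum to 242, so (4,1) = 82.
Using row 3: 70 + 84 + 74 + ? → (3,1) = 324 − 228 = 96.
Row 4: 82 + 76 + 72 + ? = 324, so (4,3) = 94.

78 88 66 92 / 68 90 80 86 / 96 70 84 74 / 82 76 94 72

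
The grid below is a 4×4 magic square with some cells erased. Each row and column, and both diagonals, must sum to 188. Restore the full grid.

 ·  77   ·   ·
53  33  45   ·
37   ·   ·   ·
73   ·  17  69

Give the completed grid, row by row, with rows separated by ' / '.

Row 2 must total 188; the given cells sum to 131, so (2,4) = 57.
From row 4, 188 − (73 + 17 + 69) gives (4,2) = 29.
Column 1: 53 + 37 + 73 + ? = 188, so (1,1) = 25.
Column 2: 77 + 33 + 29 + ? = 188, so (3,2) = 49.
Main diagonal must total 188; the given cells sum to 127, so (3,3) = 61.
Using anti-diagonal: 45 + 49 + 73 + ? → (1,4) = 188 − 167 = 21.
Row 1 must total 188; the given cells sum to 123, so (1,3) = 65.
From row 3, 188 − (37 + 49 + 61) gives (3,4) = 41.

25 77 65 21 / 53 33 45 57 / 37 49 61 41 / 73 29 17 69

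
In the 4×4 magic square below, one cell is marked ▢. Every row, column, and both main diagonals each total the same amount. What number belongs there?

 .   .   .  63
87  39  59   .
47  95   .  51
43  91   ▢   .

Anti-diagonal is complete and sums to 260; that is the magic constant.
Row 2 must total 260; the given cells sum to 185, so (2,4) = 75.
Row 3 must total 260; the given cells sum to 193, so (3,3) = 67.
Column 1: 87 + 47 + 43 + ? = 260, so (1,1) = 83.
From column 2, 260 − (39 + 95 + 91) gives (1,2) = 35.
Column 4 must total 260; the given cells sum to 189, so (4,4) = 71.
Row 1 must total 260; the given cells sum to 181, so (1,3) = 79.
From row 4, 260 − (43 + 91 + 71) gives (4,3) = 55.

55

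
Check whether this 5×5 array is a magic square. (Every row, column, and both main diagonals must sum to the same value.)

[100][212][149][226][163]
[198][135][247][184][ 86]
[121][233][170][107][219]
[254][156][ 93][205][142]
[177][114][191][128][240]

Yes

Row 1: 100 + 212 + 149 + 226 + 163 = 850.
Row 2: 198 + 135 + 247 + 184 + 86 = 850.
Row 3: 121 + 233 + 170 + 107 + 219 = 850.
Row 4: 254 + 156 + 93 + 205 + 142 = 850.
Row 5: 177 + 114 + 191 + 128 + 240 = 850.
Column 1: 100 + 198 + 121 + 254 + 177 = 850.
Column 2: 212 + 135 + 233 + 156 + 114 = 850.
Column 3: 149 + 247 + 170 + 93 + 191 = 850.
Column 4: 226 + 184 + 107 + 205 + 128 = 850.
Column 5: 163 + 86 + 219 + 142 + 240 = 850.
Main diagonal: 100 + 135 + 170 + 205 + 240 = 850.
Anti-diagonal: 163 + 184 + 170 + 156 + 177 = 850.
All lines sum to 850.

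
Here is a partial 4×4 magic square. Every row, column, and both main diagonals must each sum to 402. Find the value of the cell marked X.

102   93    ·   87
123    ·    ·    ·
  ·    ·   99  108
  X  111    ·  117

96

The remaining cell in row 1 is (1,3) = 402 − 282 = 120.
Column 4 must total 402; the given cells sum to 312, so (2,4) = 90.
Main diagonal: 102 + 99 + 117 + ? = 402, so (2,2) = 84.
Using row 2: 123 + 84 + 90 + ? → (2,3) = 402 − 297 = 105.
The remaining cell in column 2 is (3,2) = 402 − 288 = 114.
The remaining cell in column 3 is (4,3) = 402 − 324 = 78.
From anti-diagonal, 402 − (87 + 105 + 114) gives (4,1) = 96.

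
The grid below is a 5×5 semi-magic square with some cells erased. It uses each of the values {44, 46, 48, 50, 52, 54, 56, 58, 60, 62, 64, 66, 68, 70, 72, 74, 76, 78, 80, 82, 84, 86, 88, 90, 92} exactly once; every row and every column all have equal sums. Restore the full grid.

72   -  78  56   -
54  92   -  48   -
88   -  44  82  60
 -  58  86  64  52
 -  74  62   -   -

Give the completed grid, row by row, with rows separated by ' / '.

72 50 78 56 84 / 54 92 70 48 76 / 88 66 44 82 60 / 80 58 86 64 52 / 46 74 62 90 68

The 25 entries sum to 1700, so each line sums to 1700/5 = 340.
The remaining cell in row 3 is (3,2) = 340 − 274 = 66.
Row 4 needs 340; the known cells sum to 260, so (4,1) = 80.
Column 1: 72 + 54 + 88 + 80 + ? = 340, so (5,1) = 46.
Column 2 needs 340; the known cells sum to 290, so (1,2) = 50.
The remaining cell in column 3 is (2,3) = 340 − 270 = 70.
From column 4, 340 − (56 + 48 + 82 + 64) gives (5,4) = 90.
Using row 1: 72 + 50 + 78 + 56 + ? → (1,5) = 340 − 256 = 84.
From row 2, 340 − (54 + 92 + 70 + 48) gives (2,5) = 76.
The remaining cell in row 5 is (5,5) = 340 − 272 = 68.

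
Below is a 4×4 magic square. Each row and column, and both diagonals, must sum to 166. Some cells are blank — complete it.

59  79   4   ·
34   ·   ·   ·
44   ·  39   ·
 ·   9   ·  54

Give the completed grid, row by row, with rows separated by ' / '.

Row 1 needs 166; the known cells sum to 142, so (1,4) = 24.
Using column 1: 59 + 34 + 44 + ? → (4,1) = 166 − 137 = 29.
Using main diagonal: 59 + 39 + 54 + ? → (2,2) = 166 − 152 = 14.
Row 4: 29 + 9 + 54 + ? = 166, so (4,3) = 74.
Using column 2: 79 + 14 + 9 + ? → (3,2) = 166 − 102 = 64.
Column 3 must total 166; the given cells sum to 117, so (2,3) = 49.
Row 2 needs 166; the known cells sum to 97, so (2,4) = 69.
The remaining cell in row 3 is (3,4) = 166 − 147 = 19.

59 79 4 24 / 34 14 49 69 / 44 64 39 19 / 29 9 74 54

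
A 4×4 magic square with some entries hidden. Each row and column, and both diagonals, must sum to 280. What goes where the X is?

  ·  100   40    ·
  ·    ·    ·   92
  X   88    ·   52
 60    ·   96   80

Using row 4: 60 + 96 + 80 + ? → (4,2) = 280 − 236 = 44.
The remaining cell in column 2 is (2,2) = 280 − 232 = 48.
Column 4: 92 + 52 + 80 + ? = 280, so (1,4) = 56.
From anti-diagonal, 280 − (56 + 88 + 60) gives (2,3) = 76.
Row 1 must total 280; the given cells sum to 196, so (1,1) = 84.
Row 2: 48 + 76 + 92 + ? = 280, so (2,1) = 64.
Column 1: 84 + 64 + 60 + ? = 280, so (3,1) = 72.

72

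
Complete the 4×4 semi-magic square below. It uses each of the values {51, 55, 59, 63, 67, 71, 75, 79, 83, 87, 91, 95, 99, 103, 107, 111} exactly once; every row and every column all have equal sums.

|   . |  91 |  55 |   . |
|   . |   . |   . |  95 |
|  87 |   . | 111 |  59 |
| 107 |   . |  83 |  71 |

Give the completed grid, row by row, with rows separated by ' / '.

The 16 entries sum to 1296, so each line sums to 1296/4 = 324.
The remaining cell in row 3 is (3,2) = 324 − 257 = 67.
Using row 4: 107 + 83 + 71 + ? → (4,2) = 324 − 261 = 63.
Column 2 needs 324; the known cells sum to 221, so (2,2) = 103.
Column 3: 55 + 111 + 83 + ? = 324, so (2,3) = 75.
From column 4, 324 − (95 + 59 + 71) gives (1,4) = 99.
Row 1 must total 324; the given cells sum to 245, so (1,1) = 79.
Row 2 needs 324; the known cells sum to 273, so (2,1) = 51.

79 91 55 99 / 51 103 75 95 / 87 67 111 59 / 107 63 83 71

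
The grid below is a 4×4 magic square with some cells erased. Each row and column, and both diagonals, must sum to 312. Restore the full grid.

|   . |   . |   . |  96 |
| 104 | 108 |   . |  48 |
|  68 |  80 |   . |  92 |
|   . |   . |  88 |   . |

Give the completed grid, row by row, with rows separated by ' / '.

From row 2, 312 − (104 + 108 + 48) gives (2,3) = 52.
From row 3, 312 − (68 + 80 + 92) gives (3,3) = 72.
Using column 3: 52 + 72 + 88 + ? → (1,3) = 312 − 212 = 100.
Column 4 must total 312; the given cells sum to 236, so (4,4) = 76.
Main diagonal must total 312; the given cells sum to 256, so (1,1) = 56.
Anti-diagonal: 96 + 52 + 80 + ? = 312, so (4,1) = 84.
The remaining cell in row 1 is (1,2) = 312 − 252 = 60.
Row 4 needs 312; the known cells sum to 248, so (4,2) = 64.

56 60 100 96 / 104 108 52 48 / 68 80 72 92 / 84 64 88 76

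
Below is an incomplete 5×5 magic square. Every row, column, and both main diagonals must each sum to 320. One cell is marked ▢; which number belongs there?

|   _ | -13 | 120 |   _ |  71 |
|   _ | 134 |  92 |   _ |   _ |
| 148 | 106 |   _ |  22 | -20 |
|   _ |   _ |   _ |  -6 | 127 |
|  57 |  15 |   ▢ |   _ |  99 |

Using row 3: 148 + 106 + 22 + (-20) + ? → (3,3) = 320 − 256 = 64.
The remaining cell in column 2 is (4,2) = 320 − 242 = 78.
Column 5: 71 + (-20) + 127 + 99 + ? = 320, so (2,5) = 43.
From main diagonal, 320 − (134 + 64 + (-6) + 99) gives (1,1) = 29.
Anti-diagonal: 71 + 64 + 78 + 57 + ? = 320, so (2,4) = 50.
The remaining cell in row 1 is (1,4) = 320 − 207 = 113.
The remaining cell in row 2 is (2,1) = 320 − 319 = 1.
The remaining cell in column 1 is (4,1) = 320 − 235 = 85.
From column 4, 320 − (113 + 50 + 22 + (-6)) gives (5,4) = 141.
Row 4 needs 320; the known cells sum to 284, so (4,3) = 36.
Using row 5: 57 + 15 + 141 + 99 + ? → (5,3) = 320 − 312 = 8.

8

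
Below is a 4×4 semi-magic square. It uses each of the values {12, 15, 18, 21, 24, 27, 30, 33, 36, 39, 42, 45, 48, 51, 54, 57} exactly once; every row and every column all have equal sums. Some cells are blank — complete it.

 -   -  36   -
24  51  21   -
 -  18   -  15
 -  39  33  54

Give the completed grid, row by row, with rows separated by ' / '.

The 16 entries sum to 552, so each line sums to 552/4 = 138.
Using row 2: 24 + 51 + 21 + ? → (2,4) = 138 − 96 = 42.
Using row 4: 39 + 33 + 54 + ? → (4,1) = 138 − 126 = 12.
Column 2 must total 138; the given cells sum to 108, so (1,2) = 30.
Using column 3: 36 + 21 + 33 + ? → (3,3) = 138 − 90 = 48.
Column 4 must total 138; the given cells sum to 111, so (1,4) = 27.
Row 1 must total 138; the given cells sum to 93, so (1,1) = 45.
The remaining cell in row 3 is (3,1) = 138 − 81 = 57.

45 30 36 27 / 24 51 21 42 / 57 18 48 15 / 12 39 33 54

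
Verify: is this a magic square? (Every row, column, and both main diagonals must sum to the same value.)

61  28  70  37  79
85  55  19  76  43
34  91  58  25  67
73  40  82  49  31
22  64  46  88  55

No — column 3 sums to 275 but column 2 sums to 278.

Row 1: 61 + 28 + 70 + 37 + 79 = 275.
Row 2: 85 + 55 + 19 + 76 + 43 = 278.
Row 3: 34 + 91 + 58 + 25 + 67 = 275.
Row 4: 73 + 40 + 82 + 49 + 31 = 275.
Row 5: 22 + 64 + 46 + 88 + 55 = 275.
Column 1: 61 + 85 + 34 + 73 + 22 = 275.
Column 2: 28 + 55 + 91 + 40 + 64 = 278.
Column 3: 70 + 19 + 58 + 82 + 46 = 275.
Column 4: 37 + 76 + 25 + 49 + 88 = 275.
Column 5: 79 + 43 + 67 + 31 + 55 = 275.
Main diagonal: 61 + 55 + 58 + 49 + 55 = 278.
Anti-diagonal: 79 + 76 + 58 + 40 + 22 = 275.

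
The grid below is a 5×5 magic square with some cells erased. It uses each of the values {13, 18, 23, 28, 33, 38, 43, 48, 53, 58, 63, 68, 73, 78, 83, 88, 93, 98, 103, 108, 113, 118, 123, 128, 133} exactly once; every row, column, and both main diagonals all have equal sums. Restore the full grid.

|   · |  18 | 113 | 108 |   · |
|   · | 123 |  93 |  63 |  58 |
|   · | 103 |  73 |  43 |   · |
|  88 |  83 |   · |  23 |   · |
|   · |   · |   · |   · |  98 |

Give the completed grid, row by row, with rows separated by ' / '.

The 25 entries sum to 1825, so each line sums to 1825/5 = 365.
The remaining cell in row 2 is (2,1) = 365 − 337 = 28.
Column 2 needs 365; the known cells sum to 327, so (5,2) = 38.
Column 4 needs 365; the known cells sum to 237, so (5,4) = 128.
The remaining cell in main diagonal is (1,1) = 365 − 317 = 48.
Row 1 must total 365; the given cells sum to 287, so (1,5) = 78.
From anti-diagonal, 365 − (78 + 63 + 73 + 83) gives (5,1) = 68.
Row 5 needs 365; the known cells sum to 332, so (5,3) = 33.
Column 1: 48 + 28 + 88 + 68 + ? = 365, so (3,1) = 133.
Using column 3: 113 + 93 + 73 + 33 + ? → (4,3) = 365 − 312 = 53.
The remaining cell in row 3 is (3,5) = 365 − 352 = 13.
From row 4, 365 − (88 + 83 + 53 + 23) gives (4,5) = 118.

48 18 113 108 78 / 28 123 93 63 58 / 133 103 73 43 13 / 88 83 53 23 118 / 68 38 33 128 98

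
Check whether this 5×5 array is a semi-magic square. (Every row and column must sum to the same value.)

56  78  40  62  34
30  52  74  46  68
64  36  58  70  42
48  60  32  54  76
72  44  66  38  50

Yes

Row 1: 56 + 78 + 40 + 62 + 34 = 270.
Row 2: 30 + 52 + 74 + 46 + 68 = 270.
Row 3: 64 + 36 + 58 + 70 + 42 = 270.
Row 4: 48 + 60 + 32 + 54 + 76 = 270.
Row 5: 72 + 44 + 66 + 38 + 50 = 270.
Column 1: 56 + 30 + 64 + 48 + 72 = 270.
Column 2: 78 + 52 + 36 + 60 + 44 = 270.
Column 3: 40 + 74 + 58 + 32 + 66 = 270.
Column 4: 62 + 46 + 70 + 54 + 38 = 270.
Column 5: 34 + 68 + 42 + 76 + 50 = 270.
All lines sum to 270.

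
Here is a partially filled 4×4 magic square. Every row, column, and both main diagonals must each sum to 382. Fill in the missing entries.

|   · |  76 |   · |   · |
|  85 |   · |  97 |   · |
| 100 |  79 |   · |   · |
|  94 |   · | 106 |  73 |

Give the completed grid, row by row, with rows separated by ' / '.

103 76 91 112 / 85 118 97 82 / 100 79 88 115 / 94 109 106 73

The remaining cell in row 4 is (4,2) = 382 − 273 = 109.
Using column 1: 85 + 100 + 94 + ? → (1,1) = 382 − 279 = 103.
The remaining cell in column 2 is (2,2) = 382 − 264 = 118.
Main diagonal must total 382; the given cells sum to 294, so (3,3) = 88.
The remaining cell in anti-diagonal is (1,4) = 382 − 270 = 112.
The remaining cell in row 1 is (1,3) = 382 − 291 = 91.
The remaining cell in row 2 is (2,4) = 382 − 300 = 82.
Row 3: 100 + 79 + 88 + ? = 382, so (3,4) = 115.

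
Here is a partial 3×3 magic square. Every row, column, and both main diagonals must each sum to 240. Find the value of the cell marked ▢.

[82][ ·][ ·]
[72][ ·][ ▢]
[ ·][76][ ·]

From column 1, 240 − (82 + 72) gives (3,1) = 86.
Using row 3: 86 + 76 + ? → (3,3) = 240 − 162 = 78.
Using main diagonal: 82 + 78 + ? → (2,2) = 240 − 160 = 80.
From anti-diagonal, 240 − (80 + 86) gives (1,3) = 74.
From row 1, 240 − (82 + 74) gives (1,2) = 84.
Row 2: 72 + 80 + ? = 240, so (2,3) = 88.

88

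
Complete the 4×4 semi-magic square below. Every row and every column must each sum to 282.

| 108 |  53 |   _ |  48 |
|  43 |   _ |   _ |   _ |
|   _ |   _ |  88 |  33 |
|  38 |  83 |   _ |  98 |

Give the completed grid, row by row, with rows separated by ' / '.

The remaining cell in row 1 is (1,3) = 282 − 209 = 73.
Row 4 needs 282; the known cells sum to 219, so (4,3) = 63.
The remaining cell in column 1 is (3,1) = 282 − 189 = 93.
From column 3, 282 − (73 + 88 + 63) gives (2,3) = 58.
Column 4: 48 + 33 + 98 + ? = 282, so (2,4) = 103.
The remaining cell in row 2 is (2,2) = 282 − 204 = 78.
Using row 3: 93 + 88 + 33 + ? → (3,2) = 282 − 214 = 68.

108 53 73 48 / 43 78 58 103 / 93 68 88 33 / 38 83 63 98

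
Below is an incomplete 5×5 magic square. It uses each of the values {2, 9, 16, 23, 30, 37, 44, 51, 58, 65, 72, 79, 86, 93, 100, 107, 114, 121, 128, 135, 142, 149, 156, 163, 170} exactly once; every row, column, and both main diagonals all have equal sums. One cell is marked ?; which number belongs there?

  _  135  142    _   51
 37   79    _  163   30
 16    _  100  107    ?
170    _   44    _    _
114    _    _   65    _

The 25 entries sum to 2150, so each line sums to 2150/5 = 430.
Row 2: 37 + 79 + 163 + 30 + ? = 430, so (2,3) = 121.
The remaining cell in column 1 is (1,1) = 430 − 337 = 93.
Column 3 must total 430; the given cells sum to 407, so (5,3) = 23.
The remaining cell in anti-diagonal is (4,2) = 430 − 428 = 2.
From row 1, 430 − (93 + 135 + 142 + 51) gives (1,4) = 9.
Column 4 needs 430; the known cells sum to 344, so (4,4) = 86.
The remaining cell in main diagonal is (5,5) = 430 − 358 = 72.
From row 4, 430 − (170 + 2 + 44 + 86) gives (4,5) = 128.
Row 5 needs 430; the known cells sum to 274, so (5,2) = 156.
From column 2, 430 − (135 + 79 + 2 + 156) gives (3,2) = 58.
Column 5: 51 + 30 + 128 + 72 + ? = 430, so (3,5) = 149.

149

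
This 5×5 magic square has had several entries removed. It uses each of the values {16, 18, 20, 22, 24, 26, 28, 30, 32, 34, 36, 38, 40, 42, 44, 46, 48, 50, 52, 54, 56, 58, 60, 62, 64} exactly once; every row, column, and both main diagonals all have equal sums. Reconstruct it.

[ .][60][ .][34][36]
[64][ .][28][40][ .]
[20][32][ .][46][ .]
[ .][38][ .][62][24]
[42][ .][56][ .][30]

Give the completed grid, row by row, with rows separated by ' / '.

The 25 entries sum to 1000, so each line sums to 1000/5 = 200.
From column 4, 200 − (34 + 40 + 46 + 62) gives (5,4) = 18.
Anti-diagonal: 36 + 40 + 38 + 42 + ? = 200, so (3,3) = 44.
From row 3, 200 − (20 + 32 + 44 + 46) gives (3,5) = 58.
Row 5: 42 + 56 + 18 + 30 + ? = 200, so (5,2) = 54.
Using column 2: 60 + 32 + 38 + 54 + ? → (2,2) = 200 − 184 = 16.
The remaining cell in column 5 is (2,5) = 200 − 148 = 52.
Main diagonal must total 200; the given cells sum to 152, so (1,1) = 48.
From row 1, 200 − (48 + 60 + 34 + 36) gives (1,3) = 22.
Column 1 needs 200; the known cells sum to 174, so (4,1) = 26.
The remaining cell in column 3 is (4,3) = 200 − 150 = 50.

48 60 22 34 36 / 64 16 28 40 52 / 20 32 44 46 58 / 26 38 50 62 24 / 42 54 56 18 30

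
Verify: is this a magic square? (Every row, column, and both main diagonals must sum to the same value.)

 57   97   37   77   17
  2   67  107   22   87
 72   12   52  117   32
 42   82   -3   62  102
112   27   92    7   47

Row 1: 57 + 97 + 37 + 77 + 17 = 285.
Row 2: 2 + 67 + 107 + 22 + 87 = 285.
Row 3: 72 + 12 + 52 + 117 + 32 = 285.
Row 4: 42 + 82 + (-3) + 62 + 102 = 285.
Row 5: 112 + 27 + 92 + 7 + 47 = 285.
Column 1: 57 + 2 + 72 + 42 + 112 = 285.
Column 2: 97 + 67 + 12 + 82 + 27 = 285.
Column 3: 37 + 107 + 52 + (-3) + 92 = 285.
Column 4: 77 + 22 + 117 + 62 + 7 = 285.
Column 5: 17 + 87 + 32 + 102 + 47 = 285.
Main diagonal: 57 + 67 + 52 + 62 + 47 = 285.
Anti-diagonal: 17 + 22 + 52 + 82 + 112 = 285.
All lines sum to 285.

Yes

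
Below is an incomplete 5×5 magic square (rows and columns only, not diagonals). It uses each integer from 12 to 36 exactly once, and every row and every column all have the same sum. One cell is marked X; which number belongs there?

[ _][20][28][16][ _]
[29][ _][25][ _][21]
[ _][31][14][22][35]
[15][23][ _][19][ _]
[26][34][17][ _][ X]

13

The entries are 12 through 36, which sum to 600, so each line sums to 600/5 = 120.
The remaining cell in row 3 is (3,1) = 120 − 102 = 18.
Column 1 needs 120; the known cells sum to 88, so (1,1) = 32.
The remaining cell in column 2 is (2,2) = 120 − 108 = 12.
Column 3 must total 120; the given cells sum to 84, so (4,3) = 36.
Row 1 must total 120; the given cells sum to 96, so (1,5) = 24.
Using row 2: 29 + 12 + 25 + 21 + ? → (2,4) = 120 − 87 = 33.
Row 4: 15 + 23 + 36 + 19 + ? = 120, so (4,5) = 27.
Column 4 needs 120; the known cells sum to 90, so (5,4) = 30.
The remaining cell in column 5 is (5,5) = 120 − 107 = 13.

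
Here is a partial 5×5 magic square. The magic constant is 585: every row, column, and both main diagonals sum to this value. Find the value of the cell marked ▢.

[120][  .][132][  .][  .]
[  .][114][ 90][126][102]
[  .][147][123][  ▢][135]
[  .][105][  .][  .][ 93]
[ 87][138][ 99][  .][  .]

84

Using row 2: 114 + 90 + 126 + 102 + ? → (2,1) = 585 − 432 = 153.
Column 2 needs 585; the known cells sum to 504, so (1,2) = 81.
Column 3 needs 585; the known cells sum to 444, so (4,3) = 141.
Using anti-diagonal: 126 + 123 + 105 + 87 + ? → (1,5) = 585 − 441 = 144.
Row 1: 120 + 81 + 132 + 144 + ? = 585, so (1,4) = 108.
Using column 5: 144 + 102 + 135 + 93 + ? → (5,5) = 585 − 474 = 111.
The remaining cell in main diagonal is (4,4) = 585 − 468 = 117.
The remaining cell in row 4 is (4,1) = 585 − 456 = 129.
Row 5 must total 585; the given cells sum to 435, so (5,4) = 150.
Column 1 must total 585; the given cells sum to 489, so (3,1) = 96.
Column 4 needs 585; the known cells sum to 501, so (3,4) = 84.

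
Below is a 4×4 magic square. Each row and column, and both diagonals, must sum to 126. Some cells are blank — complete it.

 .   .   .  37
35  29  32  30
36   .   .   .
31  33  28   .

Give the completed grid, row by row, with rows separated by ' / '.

24 38 27 37 / 35 29 32 30 / 36 26 39 25 / 31 33 28 34

The remaining cell in row 4 is (4,4) = 126 − 92 = 34.
Column 1: 35 + 36 + 31 + ? = 126, so (1,1) = 24.
From column 4, 126 − (37 + 30 + 34) gives (3,4) = 25.
From main diagonal, 126 − (24 + 29 + 34) gives (3,3) = 39.
Using anti-diagonal: 37 + 32 + 31 + ? → (3,2) = 126 − 100 = 26.
From column 2, 126 − (29 + 26 + 33) gives (1,2) = 38.
Using column 3: 32 + 39 + 28 + ? → (1,3) = 126 − 99 = 27.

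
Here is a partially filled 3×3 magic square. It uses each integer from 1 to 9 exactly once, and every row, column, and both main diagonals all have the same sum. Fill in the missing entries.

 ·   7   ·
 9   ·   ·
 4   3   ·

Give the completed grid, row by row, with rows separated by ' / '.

The entries are 1 through 9, which sum to 45, so each line sums to 45/3 = 15.
Using row 3: 4 + 3 + ? → (3,3) = 15 − 7 = 8.
From column 1, 15 − (9 + 4) gives (1,1) = 2.
Column 2 needs 15; the known cells sum to 10, so (2,2) = 5.
Anti-diagonal needs 15; the known cells sum to 9, so (1,3) = 6.
Row 2 must total 15; the given cells sum to 14, so (2,3) = 1.

2 7 6 / 9 5 1 / 4 3 8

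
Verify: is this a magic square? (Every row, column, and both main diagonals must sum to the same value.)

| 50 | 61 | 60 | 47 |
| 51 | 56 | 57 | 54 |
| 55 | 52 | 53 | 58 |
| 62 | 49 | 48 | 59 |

Yes

Row 1: 50 + 61 + 60 + 47 = 218.
Row 2: 51 + 56 + 57 + 54 = 218.
Row 3: 55 + 52 + 53 + 58 = 218.
Row 4: 62 + 49 + 48 + 59 = 218.
Column 1: 50 + 51 + 55 + 62 = 218.
Column 2: 61 + 56 + 52 + 49 = 218.
Column 3: 60 + 57 + 53 + 48 = 218.
Column 4: 47 + 54 + 58 + 59 = 218.
Main diagonal: 50 + 56 + 53 + 59 = 218.
Anti-diagonal: 47 + 57 + 52 + 62 = 218.
All lines sum to 218.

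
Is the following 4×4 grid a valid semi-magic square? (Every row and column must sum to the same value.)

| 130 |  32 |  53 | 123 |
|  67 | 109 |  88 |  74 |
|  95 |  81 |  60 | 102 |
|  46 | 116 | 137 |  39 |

Yes

Row 1: 130 + 32 + 53 + 123 = 338.
Row 2: 67 + 109 + 88 + 74 = 338.
Row 3: 95 + 81 + 60 + 102 = 338.
Row 4: 46 + 116 + 137 + 39 = 338.
Column 1: 130 + 67 + 95 + 46 = 338.
Column 2: 32 + 109 + 81 + 116 = 338.
Column 3: 53 + 88 + 60 + 137 = 338.
Column 4: 123 + 74 + 102 + 39 = 338.
All lines sum to 338.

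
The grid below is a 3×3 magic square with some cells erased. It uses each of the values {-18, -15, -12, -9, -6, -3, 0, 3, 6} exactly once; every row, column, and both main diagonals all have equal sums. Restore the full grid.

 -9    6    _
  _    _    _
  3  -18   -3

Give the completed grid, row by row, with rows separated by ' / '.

-9 6 -15 / -12 -6 0 / 3 -18 -3

The 9 entries sum to -54, so each line sums to -54/3 = -18.
Row 1 must total -18; the given cells sum to -3, so (1,3) = -15.
The remaining cell in column 1 is (2,1) = -18 − (-6) = -12.
Column 2: 6 + (-18) + ? = -18, so (2,2) = -6.
The remaining cell in column 3 is (2,3) = -18 − (-18) = 0.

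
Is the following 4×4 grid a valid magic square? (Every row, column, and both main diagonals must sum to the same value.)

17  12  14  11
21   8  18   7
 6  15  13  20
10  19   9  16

Row 1: 17 + 12 + 14 + 11 = 54.
Row 2: 21 + 8 + 18 + 7 = 54.
Row 3: 6 + 15 + 13 + 20 = 54.
Row 4: 10 + 19 + 9 + 16 = 54.
Column 1: 17 + 21 + 6 + 10 = 54.
Column 2: 12 + 8 + 15 + 19 = 54.
Column 3: 14 + 18 + 13 + 9 = 54.
Column 4: 11 + 7 + 20 + 16 = 54.
Main diagonal: 17 + 8 + 13 + 16 = 54.
Anti-diagonal: 11 + 18 + 15 + 10 = 54.
All lines sum to 54.

Yes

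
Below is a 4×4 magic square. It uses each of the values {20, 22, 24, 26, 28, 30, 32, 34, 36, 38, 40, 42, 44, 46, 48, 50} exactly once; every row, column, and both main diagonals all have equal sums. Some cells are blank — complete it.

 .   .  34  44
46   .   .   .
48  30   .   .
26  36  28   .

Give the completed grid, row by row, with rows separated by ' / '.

The 16 entries sum to 560, so each line sums to 560/4 = 140.
Row 4 needs 140; the known cells sum to 90, so (4,4) = 50.
The remaining cell in column 1 is (1,1) = 140 − 120 = 20.
Anti-diagonal: 44 + 30 + 26 + ? = 140, so (2,3) = 40.
From row 1, 140 − (20 + 34 + 44) gives (1,2) = 42.
Column 2 must total 140; the given cells sum to 108, so (2,2) = 32.
Using column 3: 34 + 40 + 28 + ? → (3,3) = 140 − 102 = 38.
The remaining cell in row 2 is (2,4) = 140 − 118 = 22.
Using row 3: 48 + 30 + 38 + ? → (3,4) = 140 − 116 = 24.

20 42 34 44 / 46 32 40 22 / 48 30 38 24 / 26 36 28 50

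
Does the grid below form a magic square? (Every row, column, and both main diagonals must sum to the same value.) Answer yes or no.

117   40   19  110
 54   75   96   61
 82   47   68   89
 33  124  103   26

Yes

Row 1: 117 + 40 + 19 + 110 = 286.
Row 2: 54 + 75 + 96 + 61 = 286.
Row 3: 82 + 47 + 68 + 89 = 286.
Row 4: 33 + 124 + 103 + 26 = 286.
Column 1: 117 + 54 + 82 + 33 = 286.
Column 2: 40 + 75 + 47 + 124 = 286.
Column 3: 19 + 96 + 68 + 103 = 286.
Column 4: 110 + 61 + 89 + 26 = 286.
Main diagonal: 117 + 75 + 68 + 26 = 286.
Anti-diagonal: 110 + 96 + 47 + 33 = 286.
All lines sum to 286.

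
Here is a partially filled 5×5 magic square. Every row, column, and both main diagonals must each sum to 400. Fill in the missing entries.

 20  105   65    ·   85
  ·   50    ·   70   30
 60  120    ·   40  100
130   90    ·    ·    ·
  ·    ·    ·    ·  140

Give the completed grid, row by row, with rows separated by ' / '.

The remaining cell in row 1 is (1,4) = 400 − 275 = 125.
Row 3 needs 400; the known cells sum to 320, so (3,3) = 80.
Column 2: 105 + 50 + 120 + 90 + ? = 400, so (5,2) = 35.
Column 5 must total 400; the given cells sum to 355, so (4,5) = 45.
Main diagonal needs 400; the known cells sum to 290, so (4,4) = 110.
Using anti-diagonal: 85 + 70 + 80 + 90 + ? → (5,1) = 400 − 325 = 75.
Using row 4: 130 + 90 + 110 + 45 + ? → (4,3) = 400 − 375 = 25.
The remaining cell in column 1 is (2,1) = 400 − 285 = 115.
Column 4 must total 400; the given cells sum to 345, so (5,4) = 55.
Using row 2: 115 + 50 + 70 + 30 + ? → (2,3) = 400 − 265 = 135.
From row 5, 400 − (75 + 35 + 55 + 140) gives (5,3) = 95.

20 105 65 125 85 / 115 50 135 70 30 / 60 120 80 40 100 / 130 90 25 110 45 / 75 35 95 55 140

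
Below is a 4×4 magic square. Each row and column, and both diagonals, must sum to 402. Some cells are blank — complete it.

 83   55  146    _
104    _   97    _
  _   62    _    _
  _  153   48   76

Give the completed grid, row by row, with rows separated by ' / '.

83 55 146 118 / 104 132 97 69 / 90 62 111 139 / 125 153 48 76

Using row 1: 83 + 55 + 146 + ? → (1,4) = 402 − 284 = 118.
Using row 4: 153 + 48 + 76 + ? → (4,1) = 402 − 277 = 125.
Column 1 needs 402; the known cells sum to 312, so (3,1) = 90.
From column 2, 402 − (55 + 62 + 153) gives (2,2) = 132.
Column 3: 146 + 97 + 48 + ? = 402, so (3,3) = 111.
Row 2: 104 + 132 + 97 + ? = 402, so (2,4) = 69.
Row 3 needs 402; the known cells sum to 263, so (3,4) = 139.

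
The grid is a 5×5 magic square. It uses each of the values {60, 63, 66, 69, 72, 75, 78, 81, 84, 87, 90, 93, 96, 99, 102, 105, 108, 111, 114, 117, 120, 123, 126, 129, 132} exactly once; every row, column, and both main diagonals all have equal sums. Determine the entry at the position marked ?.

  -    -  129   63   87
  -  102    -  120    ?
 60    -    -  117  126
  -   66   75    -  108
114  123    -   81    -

69

The 25 entries sum to 2400, so each line sums to 2400/5 = 480.
Column 4 needs 480; the known cells sum to 381, so (4,4) = 99.
Anti-diagonal must total 480; the given cells sum to 387, so (3,3) = 93.
The remaining cell in row 3 is (3,2) = 480 − 396 = 84.
Row 4: 66 + 75 + 99 + 108 + ? = 480, so (4,1) = 132.
The remaining cell in column 2 is (1,2) = 480 − 375 = 105.
Using row 1: 105 + 129 + 63 + 87 + ? → (1,1) = 480 − 384 = 96.
Column 1 must total 480; the given cells sum to 402, so (2,1) = 78.
The remaining cell in main diagonal is (5,5) = 480 − 390 = 90.
The remaining cell in row 5 is (5,3) = 480 − 408 = 72.
From column 3, 480 − (129 + 93 + 75 + 72) gives (2,3) = 111.
Column 5 must total 480; the given cells sum to 411, so (2,5) = 69.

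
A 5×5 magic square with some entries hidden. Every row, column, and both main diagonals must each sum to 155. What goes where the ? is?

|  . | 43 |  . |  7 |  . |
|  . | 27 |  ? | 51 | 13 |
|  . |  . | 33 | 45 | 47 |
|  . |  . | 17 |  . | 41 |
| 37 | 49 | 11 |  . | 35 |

39

Row 5 needs 155; the known cells sum to 132, so (5,4) = 23.
Column 4: 7 + 51 + 45 + 23 + ? = 155, so (4,4) = 29.
From column 5, 155 − (13 + 47 + 41 + 35) gives (1,5) = 19.
The remaining cell in main diagonal is (1,1) = 155 − 124 = 31.
Anti-diagonal: 19 + 51 + 33 + 37 + ? = 155, so (4,2) = 15.
From row 1, 155 − (31 + 43 + 7 + 19) gives (1,3) = 55.
Row 4 needs 155; the known cells sum to 102, so (4,1) = 53.
From column 2, 155 − (43 + 27 + 15 + 49) gives (3,2) = 21.
Column 3 needs 155; the known cells sum to 116, so (2,3) = 39.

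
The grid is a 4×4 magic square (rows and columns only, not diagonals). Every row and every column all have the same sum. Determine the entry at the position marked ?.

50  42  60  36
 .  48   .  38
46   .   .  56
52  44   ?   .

Row 1 is complete and sums to 188; that is the magic constant.
The remaining cell in column 1 is (2,1) = 188 − 148 = 40.
From column 2, 188 − (42 + 48 + 44) gives (3,2) = 54.
Using column 4: 36 + 38 + 56 + ? → (4,4) = 188 − 130 = 58.
The remaining cell in row 2 is (2,3) = 188 − 126 = 62.
From row 3, 188 − (46 + 54 + 56) gives (3,3) = 32.
From row 4, 188 − (52 + 44 + 58) gives (4,3) = 34.

34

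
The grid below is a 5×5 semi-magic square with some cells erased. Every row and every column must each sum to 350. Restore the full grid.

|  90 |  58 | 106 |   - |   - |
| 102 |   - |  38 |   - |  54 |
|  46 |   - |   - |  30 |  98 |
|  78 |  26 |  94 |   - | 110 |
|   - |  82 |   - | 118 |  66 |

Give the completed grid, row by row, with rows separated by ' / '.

From row 4, 350 − (78 + 26 + 94 + 110) gives (4,4) = 42.
Using column 1: 90 + 102 + 46 + 78 + ? → (5,1) = 350 − 316 = 34.
Column 5 must total 350; the given cells sum to 328, so (1,5) = 22.
Row 1 must total 350; the given cells sum to 276, so (1,4) = 74.
Row 5 must total 350; the given cells sum to 300, so (5,3) = 50.
Column 3: 106 + 38 + 94 + 50 + ? = 350, so (3,3) = 62.
Column 4 must total 350; the given cells sum to 264, so (2,4) = 86.
Row 2 must total 350; the given cells sum to 280, so (2,2) = 70.
Row 3 needs 350; the known cells sum to 236, so (3,2) = 114.

90 58 106 74 22 / 102 70 38 86 54 / 46 114 62 30 98 / 78 26 94 42 110 / 34 82 50 118 66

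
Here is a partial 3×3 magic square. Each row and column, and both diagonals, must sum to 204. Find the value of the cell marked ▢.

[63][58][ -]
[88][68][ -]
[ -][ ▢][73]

Using row 1: 63 + 58 + ? → (1,3) = 204 − 121 = 83.
Row 2 needs 204; the known cells sum to 156, so (2,3) = 48.
Column 1: 63 + 88 + ? = 204, so (3,1) = 53.
Column 2 needs 204; the known cells sum to 126, so (3,2) = 78.

78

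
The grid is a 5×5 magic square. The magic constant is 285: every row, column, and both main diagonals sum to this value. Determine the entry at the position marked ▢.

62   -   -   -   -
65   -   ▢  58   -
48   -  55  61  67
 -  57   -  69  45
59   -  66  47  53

Row 3 must total 285; the given cells sum to 231, so (3,2) = 54.
Row 5 needs 285; the known cells sum to 225, so (5,2) = 60.
Column 1: 62 + 65 + 48 + 59 + ? = 285, so (4,1) = 51.
The remaining cell in column 4 is (1,4) = 285 − 235 = 50.
Main diagonal needs 285; the known cells sum to 239, so (2,2) = 46.
Anti-diagonal: 58 + 55 + 57 + 59 + ? = 285, so (1,5) = 56.
Row 4 needs 285; the known cells sum to 222, so (4,3) = 63.
Column 2 must total 285; the given cells sum to 217, so (1,2) = 68.
Column 5 needs 285; the known cells sum to 221, so (2,5) = 64.
Row 1 needs 285; the known cells sum to 236, so (1,3) = 49.
Row 2: 65 + 46 + 58 + 64 + ? = 285, so (2,3) = 52.

52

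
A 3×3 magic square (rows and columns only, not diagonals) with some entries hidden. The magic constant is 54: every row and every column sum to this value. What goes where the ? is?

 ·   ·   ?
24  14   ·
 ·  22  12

26

The remaining cell in row 2 is (2,3) = 54 − 38 = 16.
Row 3 must total 54; the given cells sum to 34, so (3,1) = 20.
Column 1: 24 + 20 + ? = 54, so (1,1) = 10.
Column 2 must total 54; the given cells sum to 36, so (1,2) = 18.
The remaining cell in column 3 is (1,3) = 54 − 28 = 26.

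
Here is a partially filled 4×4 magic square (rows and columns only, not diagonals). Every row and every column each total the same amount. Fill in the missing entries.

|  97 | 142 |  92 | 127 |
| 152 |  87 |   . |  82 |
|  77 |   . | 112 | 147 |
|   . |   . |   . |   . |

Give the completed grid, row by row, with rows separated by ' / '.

Row 1 is already complete: 97 + 142 + 92 + 127 = 458, so that is the magic constant.
Using row 2: 152 + 87 + 82 + ? → (2,3) = 458 − 321 = 137.
The remaining cell in row 3 is (3,2) = 458 − 336 = 122.
From column 1, 458 − (97 + 152 + 77) gives (4,1) = 132.
From column 2, 458 − (142 + 87 + 122) gives (4,2) = 107.
Column 3 needs 458; the known cells sum to 341, so (4,3) = 117.
Column 4 needs 458; the known cells sum to 356, so (4,4) = 102.

97 142 92 127 / 152 87 137 82 / 77 122 112 147 / 132 107 117 102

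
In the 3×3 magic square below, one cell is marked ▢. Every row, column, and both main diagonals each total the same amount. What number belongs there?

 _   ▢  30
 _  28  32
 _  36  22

Column 3 is complete and sums to 84; that is the magic constant.
The remaining cell in row 2 is (2,1) = 84 − 60 = 24.
Row 3: 36 + 22 + ? = 84, so (3,1) = 26.
Column 1 must total 84; the given cells sum to 50, so (1,1) = 34.
Column 2 must total 84; the given cells sum to 64, so (1,2) = 20.

20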